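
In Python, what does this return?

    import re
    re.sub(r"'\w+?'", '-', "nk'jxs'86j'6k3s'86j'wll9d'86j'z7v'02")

'nk-86j-86j-86j-02'

`sub` substitutes '-' at each match site.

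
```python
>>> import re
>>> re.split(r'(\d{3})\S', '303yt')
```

['', '303', 't']

`re.split` interleaves the captured-group text with the surrounding fragments.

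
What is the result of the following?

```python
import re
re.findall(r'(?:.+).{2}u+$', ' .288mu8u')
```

[' .288mu8u']

This matches one or more of any character (non-capturing group); then exactly 2 of any character, then one or more of the literal 'u'; then anchored at the end.
Scanning left to right: at [0:9] → ' .288mu8u'.
`findall` yields the raw match text (1 of them) because the pattern has no groups.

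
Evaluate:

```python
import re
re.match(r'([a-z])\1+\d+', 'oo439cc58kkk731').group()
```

'oo439'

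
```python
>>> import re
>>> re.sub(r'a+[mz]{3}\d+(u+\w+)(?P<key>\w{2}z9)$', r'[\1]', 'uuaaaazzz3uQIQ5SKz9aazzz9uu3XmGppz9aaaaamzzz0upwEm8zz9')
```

'uu[uQIQ5SKz9aazzz9uu3XmGppz9aaaaamzzz0upwEm]'

The pattern matches one or more of a literal 'a', then exactly 3 of one of [mz], then one or more of a digit; then one or more of the literal 'u', then one or more of a word character (captured); then exactly 2 of a word character, then the literal 'z9' (captured as 'key'); then anchored at the end.
Matches: at [2:54] → 'aaaazzz3uQIQ5SKz9aazzz9uu3XmGppz9aaaaamzzz0upwEm8zz9'.
Each match is replaced using the text its own group 1 captured.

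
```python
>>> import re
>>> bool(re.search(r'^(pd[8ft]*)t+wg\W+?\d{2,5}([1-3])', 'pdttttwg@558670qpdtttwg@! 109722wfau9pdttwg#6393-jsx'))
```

Pattern: anchored at the start of the string; then the literal 'pd', then zero or more of one of [8ft] (captured); then one or more of the literal 't', then the literal 'wg'; then one or more of a non-word character (lazy), then 2 to 5 of a digit; then a character in [1-3] (captured).
`re.search` scans for the first position where the pattern succeeds.
Here nothing in the string fits, so the call returns None, and `bool(None)` is False.

False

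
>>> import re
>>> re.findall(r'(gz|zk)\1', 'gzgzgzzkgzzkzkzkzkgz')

['gz', 'zk', 'zk']

A backreference is literal: `\1` must see the identical characters the first group matched.
Walking the string: at [0:4] match 'gzgz', group 1 = 'gz'; at [10:14] match 'zkzk', group 1 = 'zk'; at [14:18] match 'zkzk', group 1 = 'zk'.
`findall` collects group 1 from each match (3 total).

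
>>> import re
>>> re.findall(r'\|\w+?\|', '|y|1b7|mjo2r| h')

['|y|', '|mjo2r|']

Since nothing is captured, `findall` lists the 2 matched substrings directly.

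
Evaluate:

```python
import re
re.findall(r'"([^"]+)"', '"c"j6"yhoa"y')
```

One capturing group, so `findall` returns just the captured substring from each match — 2 in all.

['c', 'yhoa']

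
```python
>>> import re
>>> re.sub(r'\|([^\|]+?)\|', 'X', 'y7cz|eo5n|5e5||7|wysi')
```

'y7czX5e5|Xwysi'

Matches: at [4:10] → '|eo5n|'; at [14:17] → '|7|'.
Each match is replaced by 'X'.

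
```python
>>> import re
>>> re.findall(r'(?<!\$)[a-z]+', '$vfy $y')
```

The negative lookahead/lookbehind blocks any match where the forbidden context is present.
Walking the string: at [2:4] → 'fy'.
Since nothing is captured, `findall` lists the 1 matched substring directly.

['fy']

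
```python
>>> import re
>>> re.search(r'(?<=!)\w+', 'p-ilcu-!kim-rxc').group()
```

'kim'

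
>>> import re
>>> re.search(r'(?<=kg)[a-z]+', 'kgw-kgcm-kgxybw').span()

(2, 3)

Because the assertion is zero-width, the text it checks is not consumed and won't appear in the result.
The match spans [2:3] → 'w'.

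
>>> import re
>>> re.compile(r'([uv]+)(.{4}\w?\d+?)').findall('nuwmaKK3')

This matches one or more of one of [uv] (captured); then exactly 4 of any character, then optionally a word character, then one or more of a digit (lazy) (captured).
Matches: at [1:8] match 'uwmaKK3', groups = ('u', 'wmaKK3').
With 2 capturing groups, `findall` returns a 2-tuple per match.

[('u', 'wmaKK3')]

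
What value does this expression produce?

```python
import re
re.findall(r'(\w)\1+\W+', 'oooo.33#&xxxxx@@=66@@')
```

['o', '3', 'x', '6']

The backreference `\1` re-matches whatever the first group consumed, character for character.
Matches: at [0:5] match 'oooo.', group 1 = 'o'; at [5:9] match '33#&', group 1 = '3'; at [9:17] match 'xxxxx@@=', group 1 = 'x'; at [17:21] match '66@@', group 1 = '6'.
`findall` collects group 1 from each match (4 total).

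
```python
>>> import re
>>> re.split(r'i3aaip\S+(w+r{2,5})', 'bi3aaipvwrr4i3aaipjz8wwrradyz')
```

The pattern matches the literal 'i3a', then the literal 'aip'; then one or more of a non-whitespace character; then one or more of the literal 'w', then 2 to 5 of a literal 'r' (captured).
Matches to split on: at [1:25] → 'i3aaipvwrr4i3aaipjz8wwrr'.
Because the pattern has a capturing group, `split` also inserts each captured text between the pieces.

['b', 'wrr', 'adyz']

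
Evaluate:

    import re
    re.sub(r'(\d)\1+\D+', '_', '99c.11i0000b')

'___'

After group 1 captures some text, `\1` only succeeds where that same text appears again.
Matches: at [0:4] → '99c.'; at [4:7] → '11i'; at [7:12] → '0000b'.
Each match is replaced by '_'.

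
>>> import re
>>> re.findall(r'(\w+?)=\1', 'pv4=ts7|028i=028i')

['028i']

The backreference `\1` re-matches whatever the first group consumed, character for character.
Scanning left to right: at [8:17] match '028i=028i', group 1 = '028i'.
Because there's exactly one group, `findall` drops the full match and keeps group 1 from the one hit.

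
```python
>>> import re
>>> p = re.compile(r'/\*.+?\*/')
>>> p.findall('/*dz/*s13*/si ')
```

['/*dz/*s13*/']

Matches: at [0:11] → '/*dz/*s13*/'.
No capturing groups, so `findall` returns the 1 full match string.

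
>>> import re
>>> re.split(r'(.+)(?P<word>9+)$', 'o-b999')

['', 'o-b99', '9', '']

This matches one or more of any character (captured); then one or more of a literal '9' (captured as 'word'); then anchored at the end.
Matches to split on: at [0:6] → 'o-b999'.
The group in the pattern means `split` returns the separators' captures alongside the pieces.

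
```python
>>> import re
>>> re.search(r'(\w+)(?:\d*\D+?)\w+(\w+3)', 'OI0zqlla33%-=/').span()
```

The match spans [0:10] → 'OI0zqlla33'.

(0, 10)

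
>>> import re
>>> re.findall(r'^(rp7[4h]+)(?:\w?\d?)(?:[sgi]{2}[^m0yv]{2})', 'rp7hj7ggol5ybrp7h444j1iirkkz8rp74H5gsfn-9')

['rp7h']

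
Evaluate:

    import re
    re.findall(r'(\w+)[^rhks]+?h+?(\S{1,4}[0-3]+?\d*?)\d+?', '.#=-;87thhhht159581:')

Because the quantifier is non-greedy, it stops expanding at the earliest point where the rest of the pattern can succeed.
With 2 capturing groups, `findall` returns a 2-tuple per match.

[('87', 'hhht1')]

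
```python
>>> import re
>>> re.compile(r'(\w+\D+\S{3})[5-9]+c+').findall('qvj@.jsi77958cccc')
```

['qvj@.jsi779']

The pattern matches one or more of a word character, then one or more of a non-digit, then exactly 3 of a non-whitespace character (captured); then one or more of a character in [5-9]; then one or more of a literal 'c'.
Because there's exactly one group, `findall` drops the full match and keeps group 1 from the one hit.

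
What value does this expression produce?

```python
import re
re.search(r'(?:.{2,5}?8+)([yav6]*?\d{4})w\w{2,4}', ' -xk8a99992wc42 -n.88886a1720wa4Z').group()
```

This matches 2 to 5 of any character (lazy), then one or more of the literal '8' (non-capturing group); then zero or more of one of [yav6] (lazy), then exactly 4 of a digit (captured); then a literal 'w', then 2 to 4 of a word character.
`re.search` scans for the first position where the pattern succeeds.
The match spans [14:33] → '2 -n.88886a1720wa4Z'.
Captured: group 1 = '6a1720'.

'2 -n.88886a1720wa4Z'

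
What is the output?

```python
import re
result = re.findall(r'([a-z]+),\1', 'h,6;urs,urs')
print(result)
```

['urs']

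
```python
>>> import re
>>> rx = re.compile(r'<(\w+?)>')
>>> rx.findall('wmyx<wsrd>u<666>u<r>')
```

['wsrd', '666', 'r']

Scanning left to right: at [4:10] match '<wsrd>', group 1 = 'wsrd'; at [11:16] match '<666>', group 1 = '666'; at [17:20] match '<r>', group 1 = 'r'.
Because there's exactly one group, `findall` drops the full match and keeps group 1 from each hit.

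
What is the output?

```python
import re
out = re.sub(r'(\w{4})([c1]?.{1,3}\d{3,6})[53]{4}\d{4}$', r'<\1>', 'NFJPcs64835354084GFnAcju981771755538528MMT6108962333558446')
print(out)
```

NFJPcs64835354084GFnAcju9817717555385<28MM>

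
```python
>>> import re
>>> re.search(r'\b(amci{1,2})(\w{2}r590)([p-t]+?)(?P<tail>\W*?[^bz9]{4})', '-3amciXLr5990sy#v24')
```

Pattern: a word boundary (`\b`, zero-width); then the literal 'amc', then 1 to 2 of a literal 'i' (captured); then exactly 2 of a word character, then the literal 'r', then the literal '590' (captured); then one or more of a character in [p-t] (lazy) (captured); then zero or more of a non-word character (lazy), then exactly 4 of any character except [bz9] (captured as 'tail').
`re.search` tries every starting position until one works.
Here the pattern never matches, so the call returns None.

None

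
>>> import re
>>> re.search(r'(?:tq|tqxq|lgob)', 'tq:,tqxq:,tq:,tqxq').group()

`re.search` tries every starting position until one works.
The match spans [0:2] → 'tq'.

'tq'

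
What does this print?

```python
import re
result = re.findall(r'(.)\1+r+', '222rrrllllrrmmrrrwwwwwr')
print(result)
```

['2', 'l', 'm', 'w']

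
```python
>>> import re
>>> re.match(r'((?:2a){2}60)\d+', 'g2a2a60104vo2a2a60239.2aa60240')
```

This matches the literal '2a' repeated 2 times, then the literal '60' (captured); then one or more of a digit.
`re.match` won't scan ahead — the pattern has to work from the very first character.
Here position 0 doesn't satisfy it, so the call returns None.

None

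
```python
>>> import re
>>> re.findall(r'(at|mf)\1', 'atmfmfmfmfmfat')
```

['mf', 'mf']

The backreference `\1` re-matches whatever the first group consumed, character for character.
Matches: at [2:6] match 'mfmf', group 1 = 'mf'; at [6:10] match 'mfmf', group 1 = 'mf'.
`findall` collects group 1 from each match (2 total).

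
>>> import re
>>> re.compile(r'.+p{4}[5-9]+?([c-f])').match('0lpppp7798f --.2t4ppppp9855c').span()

(0, 28)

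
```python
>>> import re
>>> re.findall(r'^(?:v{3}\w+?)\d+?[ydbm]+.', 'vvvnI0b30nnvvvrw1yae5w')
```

Pattern: anchored at the start of the string; then exactly 3 of a literal 'v', then one or more of a word character (lazy) (non-capturing group); then one or more of a digit (lazy); then one or more of one of [ydbm], then any character.
With the lazy modifier that quantifier settles for the fewest repetitions that let the rest of the pattern succeed (the atoms after it are unaffected and can still be greedy).
Scanning left to right: at [0:8] → 'vvvnI0b3'.
With no groups in the pattern, `findall` gives back each whole match — 1 here.

['vvvnI0b3']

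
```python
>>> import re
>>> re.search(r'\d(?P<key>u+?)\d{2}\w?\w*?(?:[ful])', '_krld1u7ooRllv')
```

The pattern matches a digit; then one or more of a literal 'u' (lazy) (captured as 'key'); then exactly 2 of a digit, then optionally a word character, then zero or more of a word character (lazy); then one of [ful] (non-capturing group).
Here the pattern never matches, so the call returns None.

None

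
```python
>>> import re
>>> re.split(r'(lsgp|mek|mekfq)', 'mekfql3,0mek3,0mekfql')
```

['', 'mek', 'fql3,0', 'mek', '3,0', 'mek', 'fql']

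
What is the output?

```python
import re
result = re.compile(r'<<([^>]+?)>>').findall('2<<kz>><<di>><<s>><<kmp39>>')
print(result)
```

`findall` collects group 1 from each match (4 total).

['kz', 'di', 's', 'kmp39']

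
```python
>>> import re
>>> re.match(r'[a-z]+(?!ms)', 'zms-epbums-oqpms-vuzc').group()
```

`re.match` only tries the pattern at the start of the string.
The match spans [0:3] → 'zms'.

'zms'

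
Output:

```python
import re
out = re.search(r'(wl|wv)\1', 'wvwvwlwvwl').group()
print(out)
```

`\1` has to match the exact text group 1 already captured.
Unlike `match`, `search` isn't anchored — it looks for the pattern anywhere in the string.
The match spans [0:4] → 'wvwv'.
Captured: group 1 = 'wv'.

wvwv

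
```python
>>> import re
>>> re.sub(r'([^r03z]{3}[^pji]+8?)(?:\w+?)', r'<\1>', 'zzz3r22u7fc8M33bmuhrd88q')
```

'zzz3r<22u7fc8M33bmuhrd88>'

The pattern matches exactly 3 of any character except [r03z], then one or more of any character except [pji], then optionally the literal '8' (captured); then one or more of a word character (lazy) (non-capturing group).
Matches: at [5:24] → '22u7fc8M33bmuhrd88q'.
`\1` in the replacement pulls in group 1's text for each match.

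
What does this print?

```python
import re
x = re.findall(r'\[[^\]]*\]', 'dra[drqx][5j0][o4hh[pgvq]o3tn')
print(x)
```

Walking the string: at [3:9] → '[drqx]'; at [9:14] → '[5j0]'; at [14:25] → '[o4hh[pgvq]'.
No capturing groups, so `findall` returns the 3 full match strings.

['[drqx]', '[5j0]', '[o4hh[pgvq]']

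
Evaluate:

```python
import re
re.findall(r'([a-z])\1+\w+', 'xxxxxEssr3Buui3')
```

['x']

`\1` has to match the exact text group 1 already captured.
Walking the string: at [0:15] match 'xxxxxEssr3Buui3', group 1 = 'x'.
With a single group, `findall` returns only what that group captured — 1 item.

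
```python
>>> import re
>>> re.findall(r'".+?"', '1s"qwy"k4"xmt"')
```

['"qwy"', '"xmt"']

Lazy quantifiers expand one character at a time until the remainder of the pattern can match.
Scanning left to right: at [2:7] → '"qwy"'; at [9:14] → '"xmt"'.
Since nothing is captured, `findall` lists the 2 matched substrings directly.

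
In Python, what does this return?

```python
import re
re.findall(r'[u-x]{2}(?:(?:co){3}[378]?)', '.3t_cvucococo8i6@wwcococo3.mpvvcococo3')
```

The pattern matches exactly 2 of a character in [u-x]; then the literal 'co' repeated 3 times, then optionally one of [378] (non-capturing group).
Walking the string: at [5:14] → 'vucococo8'; at [17:26] → 'wwcococo3'; at [29:38] → 'vvcococo3'.
Since nothing is captured, `findall` lists the 3 matched substrings directly.

['vucococo8', 'wwcococo3', 'vvcococo3']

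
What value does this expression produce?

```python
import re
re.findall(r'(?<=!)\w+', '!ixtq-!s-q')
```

Lookahead/lookbehind check context without consuming it, so the matched span excludes the asserted characters.
Since nothing is captured, `findall` lists the 2 matched substrings directly.

['ixtq', 's']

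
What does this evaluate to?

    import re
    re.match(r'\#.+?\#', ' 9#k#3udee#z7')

None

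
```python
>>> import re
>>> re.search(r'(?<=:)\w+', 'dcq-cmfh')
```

None

The lookaround is zero-width — it requires the adjacent text to match without consuming it, so the asserted text isn't part of the match.
Here the pattern never matches, so the call returns None.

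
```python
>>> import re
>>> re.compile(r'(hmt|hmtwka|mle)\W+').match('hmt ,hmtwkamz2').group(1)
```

With `match`, the pattern is implicitly anchored at the beginning.
The match spans [0:5] → 'hmt ,'.
Captured: group 1 = 'hmt'.

'hmt'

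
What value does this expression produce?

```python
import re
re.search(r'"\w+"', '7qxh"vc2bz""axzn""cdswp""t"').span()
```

(4, 11)

Unlike `match`, `search` isn't anchored — it looks for the pattern anywhere in the string.
The match spans [4:11] → '"vc2bz"'.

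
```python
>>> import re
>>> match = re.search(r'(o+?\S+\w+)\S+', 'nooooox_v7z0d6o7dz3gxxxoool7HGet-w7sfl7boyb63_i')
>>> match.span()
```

This matches one or more of a literal 'o' (lazy), then one or more of a non-whitespace character, then one or more of a word character (captured); then one or more of a non-whitespace character.
`re.search` tries every starting position until one works.
The match spans [1:47] → 'ooooox_v7z0d6o7dz3gxxxoool7HGet-w7sfl7boyb63_i'.
Captured: group 1 = 'ooooox_v7z0d6o7dz3gxxxoool7HGet-w7sfl7boyb63_'.

(1, 47)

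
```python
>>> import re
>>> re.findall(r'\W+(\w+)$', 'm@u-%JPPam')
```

['JPPam']

This matches one or more of a non-word character; then one or more of a word character (captured); then anchored at the end.
Matches: at [3:10] match '-%JPPam', group 1 = 'JPPam'.
`findall` collects group 1 from the one match (1 total).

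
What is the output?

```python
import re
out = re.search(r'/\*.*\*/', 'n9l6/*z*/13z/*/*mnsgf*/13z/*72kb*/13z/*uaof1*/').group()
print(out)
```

/*z*/13z/*/*mnsgf*/13z/*72kb*/13z/*uaof1*/

The match spans [4:46] → '/*z*/13z/*/*mnsgf*/13z/*72kb*/13z/*uaof1*/'.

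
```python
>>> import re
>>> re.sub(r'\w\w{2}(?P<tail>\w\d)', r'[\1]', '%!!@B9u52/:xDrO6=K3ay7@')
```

'%!!@[52]/:[O6]=[y7]@'

The replacement refers to a captured group, so each match is rewritten using its own captured text.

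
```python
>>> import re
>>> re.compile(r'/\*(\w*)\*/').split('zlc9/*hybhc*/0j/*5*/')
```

['zlc9', 'hybhc', '0j', '5', '']

Because the pattern has a capturing group, `split` also inserts each captured text between the pieces.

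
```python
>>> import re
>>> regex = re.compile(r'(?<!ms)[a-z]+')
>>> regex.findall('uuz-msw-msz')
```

Because the assertion is negative and zero-width, positions next to the forbidden text are skipped.
Walking the string: at [0:3] → 'uuz'; at [4:7] → 'msw'; at [8:11] → 'msz'.
No capturing groups, so `findall` returns the 3 full match strings.

['uuz', 'msw', 'msz']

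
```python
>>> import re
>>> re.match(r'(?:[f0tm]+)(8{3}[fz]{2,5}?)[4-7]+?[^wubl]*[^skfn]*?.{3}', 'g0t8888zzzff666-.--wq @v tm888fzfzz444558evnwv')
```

Pattern: one or more of one of [f0tm] (non-capturing group); then exactly 3 of the literal '8', then 2 to 5 of one of [fz] (lazy) (captured); then one or more of a character in [4-7] (lazy), then zero or more of any character except [wubl]; then zero or more of any character except [skfn] (lazy), then exactly 3 of any character.
With `match`, the pattern is implicitly anchored at the beginning.
Here the pattern fails at index 0, so the call returns None.

None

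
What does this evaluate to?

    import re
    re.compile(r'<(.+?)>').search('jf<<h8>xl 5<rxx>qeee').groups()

('<h8',)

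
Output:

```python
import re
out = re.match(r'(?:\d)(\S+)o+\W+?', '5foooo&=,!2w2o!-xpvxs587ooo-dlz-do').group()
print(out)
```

`match` is anchored at position 0; if the pattern doesn't fit there, it returns None.
The match spans [0:28] → '5foooo&=,!2w2o!-xpvxs587ooo-'.

5foooo&=,!2w2o!-xpvxs587ooo-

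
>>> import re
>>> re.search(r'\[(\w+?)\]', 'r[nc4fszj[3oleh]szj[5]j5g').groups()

('3oleh',)

`re.search` scans for the first position where the pattern succeeds.
The match spans [9:16] → '[3oleh]'.
Captured: group 1 = '3oleh'.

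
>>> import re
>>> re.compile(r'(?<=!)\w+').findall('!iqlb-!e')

Lookahead/lookbehind check context without consuming it, so the matched span excludes the asserted characters.
Matches: at [1:5] → 'iqlb'; at [7:8] → 'e'.
With no groups in the pattern, `findall` gives back each whole match — 2 here.

['iqlb', 'e']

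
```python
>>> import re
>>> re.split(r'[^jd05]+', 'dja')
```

Each match becomes a cut point; 2 segments remain.

['dj', '']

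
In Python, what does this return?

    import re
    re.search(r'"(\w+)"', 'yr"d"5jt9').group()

'"d"'

`search` walks the string left to right and returns the first match it finds.
The match spans [2:5] → '"d"'.
Captured: group 1 = 'd'.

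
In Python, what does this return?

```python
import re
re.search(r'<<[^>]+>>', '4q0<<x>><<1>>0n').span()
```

`re.search` tries every starting position until one works.
The match spans [3:8] → '<<x>>'.

(3, 8)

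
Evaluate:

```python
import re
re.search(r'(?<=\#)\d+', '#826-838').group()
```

'826'

The `(?=…)`/`(?<=…)` assertion just peeks at neighbouring text; it doesn't advance the match position.
The match spans [1:4] → '826'.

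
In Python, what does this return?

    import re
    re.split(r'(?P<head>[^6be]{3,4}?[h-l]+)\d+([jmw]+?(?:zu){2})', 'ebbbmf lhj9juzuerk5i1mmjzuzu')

['ebbbmf lhj9juzue', 'rk5i', 'mmjzuzu', '']

With a capturing group present, the delimiter's captured portion is kept in the result list.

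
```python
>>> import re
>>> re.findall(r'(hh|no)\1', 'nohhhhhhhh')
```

`\1` is not a pattern — it's the concrete string captured by group 1, re-applied verbatim.
Because there's exactly one group, `findall` drops the full match and keeps group 1 from each hit.

['hh', 'hh']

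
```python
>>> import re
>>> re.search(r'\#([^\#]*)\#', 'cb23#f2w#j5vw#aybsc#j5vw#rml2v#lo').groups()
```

('f2w',)

`search` walks the string left to right and returns the first match it finds.
The match spans [4:9] → '#f2w#'.
Captured: group 1 = 'f2w'.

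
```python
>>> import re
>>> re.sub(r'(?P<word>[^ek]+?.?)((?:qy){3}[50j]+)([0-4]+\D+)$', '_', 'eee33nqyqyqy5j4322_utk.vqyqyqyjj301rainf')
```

'eee33nqyqyqy5j4322_utk_'

Every occurrence is swapped for '_'.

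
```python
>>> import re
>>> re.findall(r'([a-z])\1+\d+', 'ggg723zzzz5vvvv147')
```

['g', 'z', 'v']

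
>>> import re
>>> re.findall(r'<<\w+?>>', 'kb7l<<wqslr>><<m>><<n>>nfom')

Scanning left to right: at [4:13] → '<<wqslr>>'; at [13:18] → '<<m>>'; at [18:23] → '<<n>>'.
`findall` yields the raw match text (3 of them) because the pattern has no groups.

['<<wqslr>>', '<<m>>', '<<n>>']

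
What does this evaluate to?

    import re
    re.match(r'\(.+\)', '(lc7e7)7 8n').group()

`re.match` only tries the pattern at the start of the string.
The match spans [0:7] → '(lc7e7)'.

'(lc7e7)'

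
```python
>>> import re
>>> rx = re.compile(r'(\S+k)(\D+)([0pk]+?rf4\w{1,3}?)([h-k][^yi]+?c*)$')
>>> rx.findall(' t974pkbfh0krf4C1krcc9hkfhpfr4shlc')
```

[('t974pk', 'bfh', '0krf4C1', 'krcc9hkfhpfr4shlc')]

4 groups means the one result is a tuple of 4 captured strings — 1 here.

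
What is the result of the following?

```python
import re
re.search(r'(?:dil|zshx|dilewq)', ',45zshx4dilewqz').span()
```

(3, 7)

`search` walks the string left to right and returns the first match it finds.
The match spans [3:7] → 'zshx'.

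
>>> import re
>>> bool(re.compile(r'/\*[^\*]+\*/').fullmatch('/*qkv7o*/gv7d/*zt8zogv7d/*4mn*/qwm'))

False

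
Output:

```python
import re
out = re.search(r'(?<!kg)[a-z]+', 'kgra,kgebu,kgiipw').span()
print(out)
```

The negative lookaround is zero-width — it rules out positions where the adjacent text would match, without consuming anything.
The match spans [0:4] → 'kgra'.

(0, 4)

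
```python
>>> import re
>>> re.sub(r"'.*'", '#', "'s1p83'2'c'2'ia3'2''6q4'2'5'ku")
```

'#ku'

Every occurrence is swapped for '#'.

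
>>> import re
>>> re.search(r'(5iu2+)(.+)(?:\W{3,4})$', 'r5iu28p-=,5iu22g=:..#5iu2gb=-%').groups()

('5iu2', '8p-=,5iu22g=:..#5iu2gb')

The pattern matches the literal '5iu', then one or more of the literal '2' (captured); then one or more of any character (captured); then 3 to 4 of a non-word character (non-capturing group); then anchored at the end.
`re.search` tries every starting position until one works.
The match spans [1:30] → '5iu28p-=,5iu22g=:..#5iu2gb=-%'.
Captured: group 1 = '5iu2', group 2 = '8p-=,5iu22g=:..#5iu2gb'.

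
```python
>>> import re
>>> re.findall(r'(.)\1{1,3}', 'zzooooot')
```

['z', 'o']

After group 1 captures some text, `\1` only succeeds where that same text appears again.
`findall` collects group 1 from each match (2 total).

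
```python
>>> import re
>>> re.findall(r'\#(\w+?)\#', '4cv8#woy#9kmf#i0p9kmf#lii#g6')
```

['woy', 'i0p9kmf']

Matches: at [4:9] match '#woy#', group 1 = 'woy'; at [13:22] match '#i0p9kmf#', group 1 = 'i0p9kmf'.
With a single group, `findall` returns only what that group captured — 2 items.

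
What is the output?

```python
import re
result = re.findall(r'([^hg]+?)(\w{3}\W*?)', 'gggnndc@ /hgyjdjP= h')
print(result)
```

[('n', 'ndc'), ('@ /', 'hgy'), ('j', 'djP')]

The pattern matches one or more of any character except [hg] (lazy) (captured); then exactly 3 of a word character, then zero or more of a non-word character (lazy) (captured).
Matches: at [3:7] match 'nndc', groups = ('n', 'ndc'); at [7:13] match '@ /hgy', groups = ('@ /', 'hgy'); at [13:17] match 'jdjP', groups = ('j', 'djP').
With 2 capturing groups, `findall` returns a 2-tuple per match.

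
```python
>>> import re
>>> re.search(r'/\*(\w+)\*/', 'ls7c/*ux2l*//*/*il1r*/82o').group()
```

'/*ux2l*/'

`search` walks the string left to right and returns the first match it finds.
The match spans [4:12] → '/*ux2l*/'.
Captured: group 1 = 'ux2l'.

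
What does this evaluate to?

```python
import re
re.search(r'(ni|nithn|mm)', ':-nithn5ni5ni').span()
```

(2, 4)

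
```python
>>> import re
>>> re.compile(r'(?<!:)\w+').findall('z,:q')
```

['z']

Because the assertion is negative and zero-width, positions next to the forbidden text are skipped.
Walking the string: at [0:1] → 'z'.
Since nothing is captured, `findall` lists the 1 matched substring directly.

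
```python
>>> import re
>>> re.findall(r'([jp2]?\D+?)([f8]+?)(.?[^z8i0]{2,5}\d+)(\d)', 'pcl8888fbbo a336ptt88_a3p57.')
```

[('pcl', '8888', 'fbbo a33', '6'), ('ptt', '8', '8_a3p5', '7')]

Pattern: optionally one of [jp2], then one or more of a non-digit (lazy) (captured); then one or more of one of [f8] (lazy) (captured); then optionally any character, then 2 to 5 of any character except [z8i0], then one or more of a digit (captured); then a digit (captured).
A non-greedy quantifier consumes as few characters as it can — just enough that the remainder of the pattern still matches from where it stops; whatever follows it matches normally.
Matches: at [0:16] match 'pcl8888fbbo a336', groups = ('pcl', '8888', 'fbbo a33', '6'); at [16:27] match 'ptt88_a3p57', groups = ('ptt', '8', '8_a3p5', '7').
Multiple groups make `findall` return tuples — one 4-tuple for each match.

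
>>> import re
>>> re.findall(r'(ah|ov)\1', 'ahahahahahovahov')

`\1` has to match the exact text group 1 already captured.
Walking the string: at [0:4] match 'ahah', group 1 = 'ah'; at [4:8] match 'ahah', group 1 = 'ah'.
With a single group, `findall` returns only what that group captured — 2 items.

['ah', 'ah']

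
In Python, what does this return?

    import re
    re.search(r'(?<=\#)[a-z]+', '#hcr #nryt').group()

'hcr'

The positive lookaround only admits positions where the adjacent text matches; those characters stay outside the span.
Unlike `match`, `search` isn't anchored — it looks for the pattern anywhere in the string.
The match spans [1:4] → 'hcr'.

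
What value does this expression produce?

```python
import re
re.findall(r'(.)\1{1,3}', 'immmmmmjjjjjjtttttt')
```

['m', 'm', 'j', 'j', 't', 't']

`\1` is not a pattern — it's the concrete string captured by group 1, re-applied verbatim.
Scanning left to right: at [1:5] match 'mmmm', group 1 = 'm'; at [5:7] match 'mm', group 1 = 'm'; at [7:11] match 'jjjj', group 1 = 'j'; at [11:13] match 'jj', group 1 = 'j'; at [13:17] match 'tttt', group 1 = 't'; ….
One capturing group, so `findall` returns just the captured substring from each match — 6 in all.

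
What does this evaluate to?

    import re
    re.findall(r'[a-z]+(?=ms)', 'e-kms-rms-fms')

['k', 'r', 'f']

The positive lookaround only admits positions where the adjacent text matches; those characters stay outside the span.
Matches: at [2:3] → 'k'; at [6:7] → 'r'; at [10:11] → 'f'.
With no groups in the pattern, `findall` gives back each whole match — 3 here.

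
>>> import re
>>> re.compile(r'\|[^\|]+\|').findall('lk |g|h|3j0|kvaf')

['|g|', '|3j0|']

Since nothing is captured, `findall` lists the 2 matched substrings directly.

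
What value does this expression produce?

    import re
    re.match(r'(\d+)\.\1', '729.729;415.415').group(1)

The match spans [0:7] → '729.729'.
Captured: group 1 = '729'.

'729'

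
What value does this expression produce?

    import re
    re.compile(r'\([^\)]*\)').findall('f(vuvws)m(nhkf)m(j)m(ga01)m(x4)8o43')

Scanning left to right: at [1:8] → '(vuvws)'; at [9:15] → '(nhkf)'; at [16:19] → '(j)'; at [20:26] → '(ga01)'; at [27:31] → '(x4)'.
`findall` yields the raw match text (5 of them) because the pattern has no groups.

['(vuvws)', '(nhkf)', '(j)', '(ga01)', '(x4)']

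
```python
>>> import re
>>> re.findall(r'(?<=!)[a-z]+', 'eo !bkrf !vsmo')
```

['bkrf', 'vsmo']

Lookahead/lookbehind check context without consuming it, so the matched span excludes the asserted characters.
No capturing groups, so `findall` returns the 2 full match strings.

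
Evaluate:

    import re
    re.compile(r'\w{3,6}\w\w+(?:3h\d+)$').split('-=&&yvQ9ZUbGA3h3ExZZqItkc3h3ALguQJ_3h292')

The pattern matches 3 to 6 of a word character, then a word character, then one or more of a word character; then the literal '3h', then one or more of a digit (non-capturing group); then anchored at the end.
Matches to split on: at [4:40] → 'yvQ9ZUbGA3h3ExZZqItkc3h3ALguQJ_3h292'.
`split` removes every match and returns the 2 fragments in between.

['-=&&', '']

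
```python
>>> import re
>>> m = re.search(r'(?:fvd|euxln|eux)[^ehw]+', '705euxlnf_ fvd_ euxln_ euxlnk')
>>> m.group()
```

The match spans [3:16] → 'euxlnf_ fvd_ '.

'euxlnf_ fvd_ '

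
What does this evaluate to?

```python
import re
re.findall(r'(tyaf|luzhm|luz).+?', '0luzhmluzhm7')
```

['luzhm']

`|` is ordered: at each position the engine commits to the first alternative that works.
Walking the string: at [1:7] match 'luzhml', group 1 = 'luzhm'.
One capturing group, so `findall` returns just the captured substring from the one match — 1 in all.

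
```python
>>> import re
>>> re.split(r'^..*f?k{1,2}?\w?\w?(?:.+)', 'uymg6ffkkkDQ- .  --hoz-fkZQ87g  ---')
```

['', '']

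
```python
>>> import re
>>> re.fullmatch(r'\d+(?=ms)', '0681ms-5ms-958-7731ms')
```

Because the assertion is zero-width, the text it checks is not consumed and won't appear in the result.
`re.fullmatch` is like wrapping the pattern in `^…$` (in single-line mode).
Here the pattern can't cover the whole string, so the call returns None.

None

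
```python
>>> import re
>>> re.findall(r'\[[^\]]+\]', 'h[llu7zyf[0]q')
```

['[llu7zyf[0]']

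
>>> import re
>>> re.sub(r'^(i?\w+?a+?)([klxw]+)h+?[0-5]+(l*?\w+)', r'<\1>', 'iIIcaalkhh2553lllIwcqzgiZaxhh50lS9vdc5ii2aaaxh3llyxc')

'<iIIcaa>'

The `?` after the quantifier makes it lazy — it takes as little as possible before letting the rest of the pattern try.
The replacement refers to a captured group, so each match is rewritten using its own captured text.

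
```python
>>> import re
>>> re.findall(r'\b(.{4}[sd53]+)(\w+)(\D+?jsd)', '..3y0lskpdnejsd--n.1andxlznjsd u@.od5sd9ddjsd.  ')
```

[('3y0ls', 'kpdn', 'ejsd'), ('.1and', 'xlz', 'njsd'), ('u@.od5sd', '9d', 'djsd')]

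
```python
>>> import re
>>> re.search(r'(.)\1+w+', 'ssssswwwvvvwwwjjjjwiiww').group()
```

'ssssswww'

The backreference `\1` re-matches whatever the first group consumed, character for character.
The match spans [0:8] → 'ssssswww'.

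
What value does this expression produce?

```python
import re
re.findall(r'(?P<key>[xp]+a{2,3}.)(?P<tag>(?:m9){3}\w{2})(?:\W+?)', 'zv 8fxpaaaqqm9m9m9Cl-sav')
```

[]

2 groups means each result is a tuple of 2 captured strings — 0 here.
Nothing in the string satisfies the pattern, so the list is empty.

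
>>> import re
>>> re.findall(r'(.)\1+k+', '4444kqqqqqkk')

['4', 'q']

The backreference `\1` re-matches whatever the first group consumed, character for character.
Scanning left to right: at [0:5] match '4444k', group 1 = '4'; at [5:12] match 'qqqqqkk', group 1 = 'q'.
Because there's exactly one group, `findall` drops the full match and keeps group 1 from each hit.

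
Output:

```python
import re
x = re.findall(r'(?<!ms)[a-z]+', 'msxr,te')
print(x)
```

The negative lookaround is zero-width — it rules out positions where the adjacent text would match, without consuming anything.
Matches: at [0:4] → 'msxr'; at [5:7] → 'te'.
With no groups in the pattern, `findall` gives back each whole match — 2 here.

['msxr', 'te']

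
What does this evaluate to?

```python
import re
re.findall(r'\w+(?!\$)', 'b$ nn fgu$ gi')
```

Because the assertion is negative and zero-width, positions next to the forbidden text are skipped.
Scanning left to right: at [3:5] → 'nn'; at [6:8] → 'fg'; at [11:13] → 'gi'.
No capturing groups, so `findall` returns the 3 full match strings.

['nn', 'fg', 'gi']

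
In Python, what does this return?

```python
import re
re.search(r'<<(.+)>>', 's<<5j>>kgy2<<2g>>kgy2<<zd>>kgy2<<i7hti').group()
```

'<<5j>>kgy2<<2g>>kgy2<<zd>>'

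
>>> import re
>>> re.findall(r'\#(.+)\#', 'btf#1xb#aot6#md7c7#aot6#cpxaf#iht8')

Because there's exactly one group, `findall` drops the full match and keeps group 1 from the one hit.

['1xb#aot6#md7c7#aot6#cpxaf']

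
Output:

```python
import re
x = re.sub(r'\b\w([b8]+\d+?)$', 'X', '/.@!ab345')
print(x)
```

Each match is replaced by 'X'.

/.@!X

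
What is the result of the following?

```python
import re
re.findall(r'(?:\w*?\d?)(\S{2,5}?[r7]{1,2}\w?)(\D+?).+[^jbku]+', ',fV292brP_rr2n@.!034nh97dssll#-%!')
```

This matches zero or more of a word character (lazy), then optionally a digit (non-capturing group); then 2 to 5 of a non-whitespace character (lazy), then 1 to 2 of one of [r7], then optionally a word character (captured); then one or more of a non-digit (lazy) (captured); then one or more of any character; then one or more of any character except [jbku].
Scanning left to right: at [1:33] match 'fV292brP_rr2n@.!034nh97dssll#-%!', groups = ('V292brP', '_').
2 groups means the one result is a tuple of 2 captured strings — 1 here.

[('V292brP', '_')]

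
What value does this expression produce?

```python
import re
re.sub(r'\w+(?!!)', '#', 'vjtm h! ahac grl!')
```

The negative lookaround is zero-width — it rules out positions where the adjacent text would match, without consuming anything.
Every occurrence is swapped for '#'.

'# h! # #l!'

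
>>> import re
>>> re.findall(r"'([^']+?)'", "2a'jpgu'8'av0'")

['jpgu', 'av0']

`findall` collects group 1 from each match (2 total).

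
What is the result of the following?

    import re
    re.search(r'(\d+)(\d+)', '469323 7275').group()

The pattern matches one or more of a digit (captured); then one or more of a digit (captured).
`search` walks the string left to right and returns the first match it finds.
The match spans [0:6] → '469323'.
Captured: group 1 = '46932', group 2 = '3'.

'469323'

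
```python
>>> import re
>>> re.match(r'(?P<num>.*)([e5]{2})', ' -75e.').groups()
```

(' -7', '5e')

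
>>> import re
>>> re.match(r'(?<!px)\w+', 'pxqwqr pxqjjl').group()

'pxqwqr'

`re.match` won't scan ahead — the pattern has to work from the very first character.
The match spans [0:6] → 'pxqwqr'.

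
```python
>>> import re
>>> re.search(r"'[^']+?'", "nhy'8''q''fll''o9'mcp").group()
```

The match spans [3:6] → "'8'".

"'8'"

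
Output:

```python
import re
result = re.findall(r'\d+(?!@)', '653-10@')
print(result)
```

The negative lookahead/lookbehind blocks any match where the forbidden context is present.
`findall` yields the raw match text (2 of them) because the pattern has no groups.

['653', '1']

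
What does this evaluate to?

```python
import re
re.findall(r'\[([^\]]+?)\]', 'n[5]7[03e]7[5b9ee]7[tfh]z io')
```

Because there's exactly one group, `findall` drops the full match and keeps group 1 from each hit.

['5', '03e', '5b9ee', 'tfh']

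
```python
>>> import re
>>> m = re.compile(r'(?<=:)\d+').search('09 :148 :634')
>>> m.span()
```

(4, 7)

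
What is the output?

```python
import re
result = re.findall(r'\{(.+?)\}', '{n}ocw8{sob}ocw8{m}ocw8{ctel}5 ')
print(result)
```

['n', 'sob', 'm', 'ctel']

Lazy quantifiers expand one character at a time until the remainder of the pattern can match.
Matches: at [0:3] match '{n}', group 1 = 'n'; at [7:12] match '{sob}', group 1 = 'sob'; at [16:19] match '{m}', group 1 = 'm'; at [23:29] match '{ctel}', group 1 = 'ctel'.
Because there's exactly one group, `findall` drops the full match and keeps group 1 from each hit.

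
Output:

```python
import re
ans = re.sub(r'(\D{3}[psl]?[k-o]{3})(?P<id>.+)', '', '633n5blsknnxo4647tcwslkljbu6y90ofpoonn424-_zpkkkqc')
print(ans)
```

633n5

`sub` substitutes '' at each match site.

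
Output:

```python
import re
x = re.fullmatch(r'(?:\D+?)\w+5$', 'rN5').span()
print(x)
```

This matches one or more of a non-digit (lazy) (non-capturing group); then one or more of a word character, then the literal '5'; then anchored at the end.
`re.fullmatch` requires the pattern to consume the entire string.
The match spans [0:3] → 'rN5'.

(0, 3)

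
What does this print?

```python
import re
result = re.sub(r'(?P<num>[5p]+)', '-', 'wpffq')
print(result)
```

The pattern matches one or more of one of [5p] (captured as 'num').
Matches: at [1:2] → 'p'.
`sub` substitutes '-' at each match site.

w-ffq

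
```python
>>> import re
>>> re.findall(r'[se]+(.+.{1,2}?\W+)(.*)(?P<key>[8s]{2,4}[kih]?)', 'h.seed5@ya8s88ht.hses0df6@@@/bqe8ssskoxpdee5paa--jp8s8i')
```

Pattern: one or more of one of [se]; then one or more of any character, then 1 to 2 of any character (lazy), then one or more of a non-word character (captured); then zero or more of any character (captured); then 2 to 4 of one of [8s], then optionally one of [kih] (captured as 'key').
Scanning left to right: at [2:55] match 'seed5@ya8s88ht.hses0df6@@@/bqe8ssskoxpdee5paa--jp8s8i', groups = ('d5@ya8s88ht.hses0df6@@@/bqe8ssskoxpdee5paa--', 'jp8', 's8i').
`findall` packs the 3 group values into a tuple for every match.

[('d5@ya8s88ht.hses0df6@@@/bqe8ssskoxpdee5paa--', 'jp8', 's8i')]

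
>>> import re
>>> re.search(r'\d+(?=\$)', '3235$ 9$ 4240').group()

The lookaround is zero-width — it requires the adjacent text to match without consuming it, so the asserted text isn't part of the match.
`re.search` tries every starting position until one works.
The match spans [0:4] → '3235'.

'3235'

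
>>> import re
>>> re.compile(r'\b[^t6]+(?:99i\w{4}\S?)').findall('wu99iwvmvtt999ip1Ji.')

['wu99iwvmvt']

With no groups in the pattern, `findall` gives back each whole match — 1 here.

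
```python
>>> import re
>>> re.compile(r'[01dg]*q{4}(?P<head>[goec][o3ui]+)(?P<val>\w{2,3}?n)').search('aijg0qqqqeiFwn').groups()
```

('ei', 'Fwn')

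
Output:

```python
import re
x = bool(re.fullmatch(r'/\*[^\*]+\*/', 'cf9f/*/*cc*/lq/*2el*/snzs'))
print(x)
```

`fullmatch` succeeds only if the pattern covers the string from start to end.
Here the string isn't matched end-to-end, so the call returns None, and `bool(None)` is False.

False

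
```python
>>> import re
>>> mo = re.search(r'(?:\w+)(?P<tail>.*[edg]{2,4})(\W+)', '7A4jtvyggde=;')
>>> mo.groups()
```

The match spans [0:13] → '7A4jtvyggde=;'.
Captured: group 1 = 'de', group 2 = '=;'.

('de', '=;')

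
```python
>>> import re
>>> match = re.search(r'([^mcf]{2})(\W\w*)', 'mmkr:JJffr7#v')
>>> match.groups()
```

The match spans [2:11] → 'kr:JJffr7'.
Captured: group 1 = 'kr', group 2 = ':JJffr7'.

('kr', ':JJffr7')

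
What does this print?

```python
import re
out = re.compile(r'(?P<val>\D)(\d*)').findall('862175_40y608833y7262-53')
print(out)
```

[('_', '40'), ('y', '608833'), ('y', '7262'), ('-', '53')]

The pattern matches a non-digit (captured as 'val'); then zero or more of a digit (captured).
Walking the string: at [6:9] match '_40', groups = ('_', '40'); at [9:16] match 'y608833', groups = ('y', '608833'); at [16:21] match 'y7262', groups = ('y', '7262'); at [21:24] match '-53', groups = ('-', '53').
2 groups means each result is a tuple of 2 captured strings — 4 here.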